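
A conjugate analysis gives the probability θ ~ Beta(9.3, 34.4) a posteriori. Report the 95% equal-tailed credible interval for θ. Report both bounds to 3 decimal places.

Posterior: Beta(9.3, 34.4).
Equal-tailed 95% interval: the 0.025 and 0.975 quantiles of Beta(9.3, 34.4).
Posterior mean ≈ 0.213, SD ≈ 0.061; a Normal approximation gives roughly [0.093, 0.333].
Exact: F⁻¹(0.025) = 0.106; F⁻¹(0.975) = 0.344.

[0.106, 0.344]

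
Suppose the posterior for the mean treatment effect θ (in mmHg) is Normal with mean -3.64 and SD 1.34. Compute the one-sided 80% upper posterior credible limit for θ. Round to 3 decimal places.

Need U with P(θ ≤ U) = 0.80: U = -3.64 + z_{0.2}·1.34.
z = 0.842; U = -3.64 + 0.842 × 1.34 = -2.512.

-2.512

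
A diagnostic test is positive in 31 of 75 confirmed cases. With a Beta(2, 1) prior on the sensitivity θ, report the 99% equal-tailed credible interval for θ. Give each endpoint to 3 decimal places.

Posterior: Beta(2+31, 1+44) = Beta(33, 45).
Equal-tailed 99% interval: the 0.005 and 0.995 quantiles of Beta(33, 45).
Posterior mean ≈ 0.423, SD ≈ 0.056; a Normal approximation gives roughly [0.280, 0.566].
Exact: F⁻¹(0.005) = 0.285; F⁻¹(0.995) = 0.568.

[0.285, 0.568]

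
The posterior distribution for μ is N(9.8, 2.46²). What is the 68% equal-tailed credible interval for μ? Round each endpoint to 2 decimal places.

The posterior is symmetric, so the 68% equal-tailed interval is μ = 9.8 ± z·2.46 with z = 0.994.
Half-width: 0.994 × 2.46 = 2.45.
9.8 − 2.45 = 7.35; 9.8 + 2.45 = 12.25.

[7.35, 12.25]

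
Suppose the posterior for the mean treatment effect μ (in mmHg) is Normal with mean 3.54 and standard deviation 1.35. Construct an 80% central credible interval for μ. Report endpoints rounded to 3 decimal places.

[1.810, 5.270]

The posterior is symmetric, so the 80% equal-tailed interval is μ = 3.54 ± z·1.35 with z = 1.282.
Half-width: 1.282 × 1.35 = 1.730.
3.54 − 1.730 = 1.810; 3.54 + 1.730 = 5.270.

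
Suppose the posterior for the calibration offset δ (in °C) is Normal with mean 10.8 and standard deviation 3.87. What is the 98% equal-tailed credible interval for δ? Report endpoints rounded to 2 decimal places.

[1.80, 19.80]

The posterior is symmetric, so the 98% equal-tailed interval is δ = 10.8 ± z·3.87 with z = 2.326.
Half-width: 2.326 × 3.87 = 9.00.
10.8 − 9.00 = 1.80; 10.8 + 9.00 = 19.80.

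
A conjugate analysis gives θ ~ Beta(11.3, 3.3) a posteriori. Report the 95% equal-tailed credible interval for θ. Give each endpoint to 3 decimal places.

[0.536, 0.941]

Posterior: Beta(11.3, 3.3).
Equal-tailed 95% interval: the 0.025 and 0.975 quantiles of Beta(11.3, 3.3).
Posterior mean ≈ 0.774, SD ≈ 0.106; a Normal approximation gives roughly [0.566, 0.982].
Exact: F⁻¹(0.025) = 0.536; F⁻¹(0.975) = 0.941.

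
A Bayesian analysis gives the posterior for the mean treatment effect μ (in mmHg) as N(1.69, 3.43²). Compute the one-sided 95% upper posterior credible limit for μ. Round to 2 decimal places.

7.33

Need U with P(μ ≤ U) = 0.95: U = 1.69 + z_{0.05}·3.43.
z = 1.645; U = 1.69 + 1.645 × 3.43 = 7.33.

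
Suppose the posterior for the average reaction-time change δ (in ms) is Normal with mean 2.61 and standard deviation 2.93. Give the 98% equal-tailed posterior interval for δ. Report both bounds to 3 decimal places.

The posterior is symmetric, so the 98% equal-tailed interval is δ = 2.61 ± z·2.93 with z = 2.326.
Half-width: 2.326 × 2.93 = 6.816.
2.61 − 6.816 = -4.206; 2.61 + 6.816 = 9.426.

[-4.206, 9.426]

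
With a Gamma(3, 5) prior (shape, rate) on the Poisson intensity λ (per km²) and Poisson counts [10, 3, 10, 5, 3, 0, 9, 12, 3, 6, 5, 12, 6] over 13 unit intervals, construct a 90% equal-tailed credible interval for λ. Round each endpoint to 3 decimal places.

[4.014, 5.716]

Posterior: Gamma(3+84, 5+13) = Gamma(87, 18) (shape, rate).
Equal-tailed 90% interval: Gamma(87, 18) quantiles at 0.05 and 0.95.
Posterior mean ≈ 4.833, SD ≈ 0.518; a Normal approximation gives roughly [3.981, 5.686].
Exact: lower = 4.014; upper = 5.716.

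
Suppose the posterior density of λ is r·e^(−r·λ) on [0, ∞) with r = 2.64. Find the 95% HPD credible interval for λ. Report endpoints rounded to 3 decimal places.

[0.000, 1.135]

The exponential density is strictly decreasing on [0, ∞), so the HPD interval is anchored at 0: [0, q] with P(λ ≤ q) = 0.95.
q = −ln(1 − 0.95) / 2.64 = 2.9957 / 2.64 = 1.135.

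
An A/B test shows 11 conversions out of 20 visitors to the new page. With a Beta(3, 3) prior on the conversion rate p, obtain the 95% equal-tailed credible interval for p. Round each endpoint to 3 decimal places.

Posterior: Beta(3+11, 3+9) = Beta(14, 12).
Equal-tailed 95% interval: the 0.025 and 0.975 quantiles of Beta(14, 12).
Posterior mean ≈ 0.538, SD ≈ 0.096; a Normal approximation gives roughly [0.350, 0.727].
Exact: F⁻¹(0.025) = 0.349; F⁻¹(0.975) = 0.722.

[0.349, 0.722]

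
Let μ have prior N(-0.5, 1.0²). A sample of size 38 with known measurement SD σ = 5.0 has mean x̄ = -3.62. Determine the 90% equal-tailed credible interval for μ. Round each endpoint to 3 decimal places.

[-3.418, -1.346]

Posterior precision = 1/1.0² + 38/5.0² = 1.0000 + 1.5200 = 2.5200, so posterior SD = 0.6299.
Posterior mean = (-0.5/1.0² + 38·-3.62/5.0²) / 2.5200 = -2.3819.
Interval: -2.3819 ± 1.645 × 0.6299 → [-3.418, -1.346].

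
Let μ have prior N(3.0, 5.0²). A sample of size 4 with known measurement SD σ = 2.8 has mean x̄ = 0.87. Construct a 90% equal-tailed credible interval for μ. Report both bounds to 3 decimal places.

[-1.193, 3.242]

Posterior precision = 1/5.0² + 4/2.8² = 0.0400 + 0.5102 = 0.5502, so posterior SD = 1.3481.
Posterior mean = (3.0/5.0² + 4·0.87/2.8²) / 0.5502 = 1.0249.
Interval: 1.0249 ± 1.645 × 1.3481 → [-1.193, 3.242].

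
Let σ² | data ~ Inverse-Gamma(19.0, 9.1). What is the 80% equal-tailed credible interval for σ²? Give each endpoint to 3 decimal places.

[0.368, 0.666]

Inverse-Gamma(19.0, 9.1) quantiles: F⁻¹(0.1) and F⁻¹(0.9).
Equivalently, 1/σ² ~ Gamma(19.0, rate = 9.1); invert its 0.9 and 0.1 quantiles.
Posterior mean ≈ 0.506, SD ≈ 0.123; a Normal approximation gives roughly [0.348, 0.663].
Exact: lower = 0.368; upper = 0.666.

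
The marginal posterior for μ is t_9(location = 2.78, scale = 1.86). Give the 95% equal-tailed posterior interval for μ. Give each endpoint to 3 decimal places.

[-1.428, 6.988]

The t_9 distribution is symmetric; the 95% interval is 2.78 ± t·1.86 with t_{0.975,9} = 2.262.
Half-width: 2.262 × 1.86 = 4.208.
2.78 − 4.208 = -1.428; 2.78 + 4.208 = 6.988.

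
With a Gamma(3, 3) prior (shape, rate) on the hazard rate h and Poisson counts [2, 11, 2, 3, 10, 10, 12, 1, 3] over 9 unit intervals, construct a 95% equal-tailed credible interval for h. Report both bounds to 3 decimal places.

[3.598, 6.060]

Posterior: Gamma(3+54, 3+9) = Gamma(57, 12) (shape, rate).
Equal-tailed 95% interval: Gamma(57, 12) quantiles at 0.025 and 0.975.
Posterior mean ≈ 4.750, SD ≈ 0.629; a Normal approximation gives roughly [3.517, 5.983].
Exact: lower = 3.598; upper = 6.060.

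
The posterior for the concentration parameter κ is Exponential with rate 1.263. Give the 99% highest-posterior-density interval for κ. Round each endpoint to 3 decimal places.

[0.000, 3.646]

The exponential density is strictly decreasing on [0, ∞), so the HPD interval is anchored at 0: [0, q] with P(κ ≤ q) = 0.99.
q = −ln(1 − 0.99) / 1.263 = 4.6052 / 1.263 = 3.646.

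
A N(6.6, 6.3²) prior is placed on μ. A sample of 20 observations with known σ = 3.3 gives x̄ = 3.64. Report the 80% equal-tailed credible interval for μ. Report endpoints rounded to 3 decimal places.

[2.741, 4.619]

Posterior precision = 1/6.3² + 20/3.3² = 0.0252 + 1.8365 = 1.8617, so posterior SD = 0.7329.
Posterior mean = (6.6/6.3² + 20·3.64/3.3²) / 1.8617 = 3.6801.
Interval: 3.6801 ± 1.282 × 0.7329 → [2.741, 4.619].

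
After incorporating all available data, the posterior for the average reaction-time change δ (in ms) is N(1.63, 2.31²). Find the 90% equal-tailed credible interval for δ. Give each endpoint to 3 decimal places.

The posterior is symmetric, so the 90% equal-tailed interval is δ = 1.63 ± z·2.31 with z = 1.645.
Half-width: 1.645 × 2.31 = 3.800.
1.63 − 3.800 = -2.170; 1.63 + 3.800 = 5.430.

[-2.170, 5.430]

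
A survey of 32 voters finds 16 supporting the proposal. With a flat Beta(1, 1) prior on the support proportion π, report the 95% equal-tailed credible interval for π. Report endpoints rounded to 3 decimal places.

Posterior: Beta(1+16, 1+16) = Beta(17, 17).
Equal-tailed 95% interval: the 0.025 and 0.975 quantiles of Beta(17, 17).
Posterior mean ≈ 0.500, SD ≈ 0.085; a Normal approximation gives roughly [0.334, 0.666].
Exact: F⁻¹(0.025) = 0.335; F⁻¹(0.975) = 0.665.

[0.335, 0.665]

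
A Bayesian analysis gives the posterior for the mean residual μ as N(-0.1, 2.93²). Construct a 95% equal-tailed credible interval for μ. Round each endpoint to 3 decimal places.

The posterior is symmetric, so the 95% equal-tailed interval is μ = -0.1 ± z·2.93 with z = 1.960.
Half-width: 1.960 × 2.93 = 5.743.
-0.1 − 5.743 = -5.843; -0.1 + 5.743 = 5.643.

[-5.843, 5.643]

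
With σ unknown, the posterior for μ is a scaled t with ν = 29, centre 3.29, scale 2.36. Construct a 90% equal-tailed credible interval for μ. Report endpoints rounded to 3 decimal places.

The t_29 distribution is symmetric; the 90% interval is 3.29 ± t·2.36 with t_{0.95,29} = 1.699.
Half-width: 1.699 × 2.36 = 4.010.
3.29 − 4.010 = -0.720; 3.29 + 4.010 = 7.300.

[-0.720, 7.300]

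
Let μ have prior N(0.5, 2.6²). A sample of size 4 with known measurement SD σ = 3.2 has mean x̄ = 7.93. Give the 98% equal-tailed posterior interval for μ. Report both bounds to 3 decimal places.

Posterior precision = 1/2.6² + 4/3.2² = 0.1479 + 0.3906 = 0.5386, so posterior SD = 1.3627.
Posterior mean = (0.5/2.6² + 4·7.93/3.2²) / 0.5386 = 5.8891.
Interval: 5.8891 ± 2.326 × 1.3627 → [2.719, 9.059].

[2.719, 9.059]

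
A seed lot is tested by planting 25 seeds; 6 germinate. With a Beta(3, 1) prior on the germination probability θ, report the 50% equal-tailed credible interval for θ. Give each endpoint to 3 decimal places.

[0.250, 0.366]

Posterior: Beta(3+6, 1+19) = Beta(9, 20).
Equal-tailed 50% interval: the 0.25 and 0.75 quantiles of Beta(9, 20).
Posterior mean ≈ 0.310, SD ≈ 0.084; a Normal approximation gives roughly [0.253, 0.367].
Exact: F⁻¹(0.25) = 0.250; F⁻¹(0.75) = 0.366.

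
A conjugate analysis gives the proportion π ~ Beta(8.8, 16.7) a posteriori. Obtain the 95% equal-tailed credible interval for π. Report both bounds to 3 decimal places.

[0.177, 0.536]

Posterior: Beta(8.8, 16.7).
Equal-tailed 95% interval: the 0.025 and 0.975 quantiles of Beta(8.8, 16.7).
Posterior mean ≈ 0.345, SD ≈ 0.092; a Normal approximation gives roughly [0.164, 0.526].
Exact: F⁻¹(0.025) = 0.177; F⁻¹(0.975) = 0.536.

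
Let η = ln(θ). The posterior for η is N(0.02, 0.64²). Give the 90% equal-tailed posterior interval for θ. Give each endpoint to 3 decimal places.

On the log scale the 90% interval is 0.02 ± 1.645 × 0.64 = [-1.0327, 1.0727].
Exponentiate: [e^-1.0327, e^1.0727] = [0.356, 2.923].

[0.356, 2.923]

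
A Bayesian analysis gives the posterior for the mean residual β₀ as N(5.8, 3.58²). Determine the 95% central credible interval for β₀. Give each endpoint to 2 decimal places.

[-1.22, 12.82]

The posterior is symmetric, so the 95% equal-tailed interval is β₀ = 5.8 ± z·3.58 with z = 1.960.
Half-width: 1.960 × 3.58 = 7.02.
5.8 − 7.02 = -1.22; 5.8 + 7.02 = 12.82.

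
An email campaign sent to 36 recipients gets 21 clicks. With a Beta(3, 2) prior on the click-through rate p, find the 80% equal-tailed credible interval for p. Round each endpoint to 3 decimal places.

[0.486, 0.683]

Posterior: Beta(3+21, 2+15) = Beta(24, 17).
Equal-tailed 80% interval: the 0.1 and 0.9 quantiles of Beta(24, 17).
Posterior mean ≈ 0.585, SD ≈ 0.076; a Normal approximation gives roughly [0.488, 0.683].
Exact: F⁻¹(0.1) = 0.486; F⁻¹(0.9) = 0.683.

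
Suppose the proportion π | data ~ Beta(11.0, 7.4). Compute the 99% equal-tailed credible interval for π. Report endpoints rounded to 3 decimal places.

Posterior: Beta(11.0, 7.4).
Equal-tailed 99% interval: the 0.005 and 0.995 quantiles of Beta(11.0, 7.4).
Posterior mean ≈ 0.598, SD ≈ 0.111; a Normal approximation gives roughly [0.311, 0.885].
Exact: F⁻¹(0.005) = 0.306; F⁻¹(0.995) = 0.852.

[0.306, 0.852]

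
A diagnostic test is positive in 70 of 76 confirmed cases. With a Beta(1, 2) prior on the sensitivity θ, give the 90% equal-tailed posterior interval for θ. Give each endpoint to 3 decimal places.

Posterior: Beta(1+70, 2+6) = Beta(71, 8).
Equal-tailed 90% interval: the 0.05 and 0.95 quantiles of Beta(71, 8).
Posterior mean ≈ 0.899, SD ≈ 0.034; a Normal approximation gives roughly [0.843, 0.954].
Exact: F⁻¹(0.05) = 0.838; F⁻¹(0.95) = 0.948.

[0.838, 0.948]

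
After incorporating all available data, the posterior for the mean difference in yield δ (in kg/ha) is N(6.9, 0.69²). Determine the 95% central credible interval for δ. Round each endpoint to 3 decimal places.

The posterior is symmetric, so the 95% equal-tailed interval is δ = 6.9 ± z·0.69 with z = 1.960.
Half-width: 1.960 × 0.69 = 1.352.
6.9 − 1.352 = 5.548; 6.9 + 1.352 = 8.252.

[5.548, 8.252]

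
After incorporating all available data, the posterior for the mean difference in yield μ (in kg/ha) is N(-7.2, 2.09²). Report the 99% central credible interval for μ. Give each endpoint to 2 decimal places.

The posterior is symmetric, so the 99% equal-tailed interval is μ = -7.2 ± z·2.09 with z = 2.576.
Half-width: 2.576 × 2.09 = 5.38.
-7.2 − 5.38 = -12.58; -7.2 + 5.38 = -1.82.

[-12.58, -1.82]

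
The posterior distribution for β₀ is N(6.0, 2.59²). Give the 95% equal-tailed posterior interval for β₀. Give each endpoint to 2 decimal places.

[0.92, 11.08]

The posterior is symmetric, so the 95% equal-tailed interval is β₀ = 6.0 ± z·2.59 with z = 1.960.
Half-width: 1.960 × 2.59 = 5.08.
6.0 − 5.08 = 0.92; 6.0 + 5.08 = 11.08.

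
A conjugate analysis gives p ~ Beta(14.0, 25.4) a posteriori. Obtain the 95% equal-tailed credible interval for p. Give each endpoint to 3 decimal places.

[0.216, 0.509]

Posterior: Beta(14.0, 25.4).
Equal-tailed 95% interval: the 0.025 and 0.975 quantiles of Beta(14.0, 25.4).
Posterior mean ≈ 0.355, SD ≈ 0.075; a Normal approximation gives roughly [0.208, 0.503].
Exact: F⁻¹(0.025) = 0.216; F⁻¹(0.975) = 0.509.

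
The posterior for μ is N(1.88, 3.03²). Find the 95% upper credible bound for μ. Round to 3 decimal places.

Need U with P(μ ≤ U) = 0.95: U = 1.88 + z_{0.05}·3.03.
z = 1.645; U = 1.88 + 1.645 × 3.03 = 6.864.

6.864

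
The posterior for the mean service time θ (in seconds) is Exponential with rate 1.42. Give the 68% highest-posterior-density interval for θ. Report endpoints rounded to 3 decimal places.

The exponential density is strictly decreasing on [0, ∞), so the HPD interval is anchored at 0: [0, q] with P(θ ≤ q) = 0.68.
q = −ln(1 − 0.68) / 1.42 = 1.1394 / 1.42 = 0.802.

[0.000, 0.802]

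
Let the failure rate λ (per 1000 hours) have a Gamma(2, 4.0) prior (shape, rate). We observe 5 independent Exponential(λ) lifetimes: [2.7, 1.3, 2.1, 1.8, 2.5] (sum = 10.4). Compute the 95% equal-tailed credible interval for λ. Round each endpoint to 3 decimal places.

Posterior: Gamma(2+5, 4.0+10.4) = Gamma(7, 14.4) (shape, rate).
Equal-tailed 95% interval: Gamma(7, 14.4) quantiles at 0.025 and 0.975.
Posterior mean ≈ 0.486, SD ≈ 0.184; a Normal approximation gives roughly [0.126, 0.846].
Exact: lower = 0.195; upper = 0.907.

[0.195, 0.907]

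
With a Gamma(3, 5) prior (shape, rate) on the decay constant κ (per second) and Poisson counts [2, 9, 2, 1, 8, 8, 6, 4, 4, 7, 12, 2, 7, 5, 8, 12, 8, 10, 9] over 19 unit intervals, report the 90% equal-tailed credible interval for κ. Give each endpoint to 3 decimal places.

[4.544, 6.087]

Posterior: Gamma(3+124, 5+19) = Gamma(127, 24) (shape, rate).
Equal-tailed 90% interval: Gamma(127, 24) quantiles at 0.05 and 0.95.
Posterior mean ≈ 5.292, SD ≈ 0.470; a Normal approximation gives roughly [4.519, 6.064].
Exact: lower = 4.544; upper = 6.087.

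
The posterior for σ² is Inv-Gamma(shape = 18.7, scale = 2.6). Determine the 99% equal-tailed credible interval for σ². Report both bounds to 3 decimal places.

Inverse-Gamma(18.7, 2.6) quantiles: F⁻¹(0.005) and F⁻¹(0.995).
Equivalently, 1/σ² ~ Gamma(18.7, rate = 2.6); invert its 0.995 and 0.005 quantiles.
Posterior mean ≈ 0.147, SD ≈ 0.036; a Normal approximation gives roughly [0.054, 0.239].
Exact: lower = 0.082; upper = 0.276.

[0.082, 0.276]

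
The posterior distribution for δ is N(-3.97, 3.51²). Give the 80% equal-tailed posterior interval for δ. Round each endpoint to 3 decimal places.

The posterior is symmetric, so the 80% equal-tailed interval is δ = -3.97 ± z·3.51 with z = 1.282.
Half-width: 1.282 × 3.51 = 4.498.
-3.97 − 4.498 = -8.468; -3.97 + 4.498 = 0.528.

[-8.468, 0.528]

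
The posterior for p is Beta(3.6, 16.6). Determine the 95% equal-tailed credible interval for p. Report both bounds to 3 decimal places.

Posterior: Beta(3.6, 16.6).
Equal-tailed 95% interval: the 0.025 and 0.975 quantiles of Beta(3.6, 16.6).
Posterior mean ≈ 0.178, SD ≈ 0.083; a Normal approximation gives roughly [0.015, 0.341].
Exact: F⁻¹(0.025) = 0.049; F⁻¹(0.975) = 0.367.

[0.049, 0.367]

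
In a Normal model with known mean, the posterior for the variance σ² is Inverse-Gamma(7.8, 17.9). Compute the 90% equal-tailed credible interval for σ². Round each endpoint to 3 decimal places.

[1.389, 4.661]

Inverse-Gamma(7.8, 17.9) quantiles: F⁻¹(0.05) and F⁻¹(0.95).
Equivalently, 1/σ² ~ Gamma(7.8, rate = 17.9); invert its 0.95 and 0.05 quantiles.
Posterior mean ≈ 2.632, SD ≈ 1.093; a Normal approximation gives roughly [0.834, 4.430].
Exact: lower = 1.389; upper = 4.661.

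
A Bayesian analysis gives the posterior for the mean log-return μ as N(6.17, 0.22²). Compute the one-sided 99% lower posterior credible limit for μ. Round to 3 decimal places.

5.658

Need L with P(μ ≥ L) = 0.99: L = 6.17 − z_{0.01}·0.22.
z = 2.326; L = 6.17 − 2.326 × 0.22 = 5.658.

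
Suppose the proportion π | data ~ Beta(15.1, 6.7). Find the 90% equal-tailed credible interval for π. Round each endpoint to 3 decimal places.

[0.524, 0.841]

Posterior: Beta(15.1, 6.7).
Equal-tailed 90% interval: the 0.05 and 0.95 quantiles of Beta(15.1, 6.7).
Posterior mean ≈ 0.693, SD ≈ 0.097; a Normal approximation gives roughly [0.534, 0.852].
Exact: F⁻¹(0.05) = 0.524; F⁻¹(0.95) = 0.841.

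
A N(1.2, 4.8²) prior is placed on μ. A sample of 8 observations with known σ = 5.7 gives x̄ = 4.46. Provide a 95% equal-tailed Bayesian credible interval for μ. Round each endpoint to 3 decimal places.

[0.330, 7.613]

Posterior precision = 1/4.8² + 8/5.7² = 0.0434 + 0.2462 = 0.2896, so posterior SD = 1.8581.
Posterior mean = (1.2/4.8² + 8·4.46/5.7²) / 0.2896 = 3.9715.
Interval: 3.9715 ± 1.960 × 1.8581 → [0.330, 7.613].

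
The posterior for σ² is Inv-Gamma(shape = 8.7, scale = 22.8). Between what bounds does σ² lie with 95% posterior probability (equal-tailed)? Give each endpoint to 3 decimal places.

Inverse-Gamma(8.7, 22.8) quantiles: F⁻¹(0.025) and F⁻¹(0.975).
Equivalently, 1/σ² ~ Gamma(8.7, rate = 22.8); invert its 0.975 and 0.025 quantiles.
Posterior mean ≈ 2.961, SD ≈ 1.144; a Normal approximation gives roughly [0.719, 5.203].
Exact: lower = 1.484; upper = 5.824.

[1.484, 5.824]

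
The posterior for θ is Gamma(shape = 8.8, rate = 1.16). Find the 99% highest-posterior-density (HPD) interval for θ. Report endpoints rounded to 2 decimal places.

[2.23, 15.07]

The posterior is unimodal and skewed, so the HPD interval has equal density at both endpoints and is the shortest 99% interval.
Solving f(2.23) = f(15.07) with F(15.07) − F(2.23) = 0.99 gives [2.23, 15.07].
For comparison, the equal-tailed interval is [2.60, 15.77]; the HPD is narrower and shifted toward the mode.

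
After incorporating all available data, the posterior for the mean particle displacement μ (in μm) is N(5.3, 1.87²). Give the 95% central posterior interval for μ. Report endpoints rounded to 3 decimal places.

[1.635, 8.965]

The posterior is symmetric, so the 95% equal-tailed interval is μ = 5.3 ± z·1.87 with z = 1.960.
Half-width: 1.960 × 1.87 = 3.665.
5.3 − 3.665 = 1.635; 5.3 + 3.665 = 8.965.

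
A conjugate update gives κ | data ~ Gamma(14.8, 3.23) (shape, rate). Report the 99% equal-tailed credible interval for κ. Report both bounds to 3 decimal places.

[2.093, 8.226]

Posterior: Gamma(shape 14.8, rate 3.23).
Equal-tailed 99% interval: Gamma(14.8, 3.23) quantiles at 0.005 and 0.995.
Posterior mean ≈ 4.582, SD ≈ 1.191; a Normal approximation gives roughly [1.514, 7.650].
Exact: lower = 2.093; upper = 8.226.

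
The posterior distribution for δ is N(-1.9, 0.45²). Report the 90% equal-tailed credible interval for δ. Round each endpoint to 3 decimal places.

[-2.640, -1.160]

The posterior is symmetric, so the 90% equal-tailed interval is δ = -1.9 ± z·0.45 with z = 1.645.
Half-width: 1.645 × 0.45 = 0.740.
-1.9 − 0.740 = -2.640; -1.9 + 0.740 = -1.160.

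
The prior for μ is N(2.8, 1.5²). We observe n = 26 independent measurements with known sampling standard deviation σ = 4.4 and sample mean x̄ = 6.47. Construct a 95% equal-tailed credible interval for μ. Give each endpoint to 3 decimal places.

[4.091, 7.023]

Posterior precision = 1/1.5² + 26/4.4² = 0.4444 + 1.3430 = 1.7874, so posterior SD = 0.7480.
Posterior mean = (2.8/1.5² + 26·6.47/4.4²) / 1.7874 = 5.5574.
Interval: 5.5574 ± 1.960 × 0.7480 → [4.091, 7.023].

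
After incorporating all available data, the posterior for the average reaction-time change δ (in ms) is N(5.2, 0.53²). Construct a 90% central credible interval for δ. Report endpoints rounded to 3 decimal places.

The posterior is symmetric, so the 90% equal-tailed interval is δ = 5.2 ± z·0.53 with z = 1.645.
Half-width: 1.645 × 0.53 = 0.872.
5.2 − 0.872 = 4.328; 5.2 + 0.872 = 6.072.

[4.328, 6.072]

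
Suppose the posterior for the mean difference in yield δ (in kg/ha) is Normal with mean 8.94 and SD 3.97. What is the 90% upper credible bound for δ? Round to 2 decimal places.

14.03

Need U with P(δ ≤ U) = 0.90: U = 8.94 + z_{0.1}·3.97.
z = 1.282; U = 8.94 + 1.282 × 3.97 = 14.03.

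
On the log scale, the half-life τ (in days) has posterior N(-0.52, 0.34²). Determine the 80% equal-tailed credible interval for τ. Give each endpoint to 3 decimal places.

On the log scale the 80% interval is -0.52 ± 1.282 × 0.34 = [-0.9557, -0.0843].
Exponentiate: [e^-0.9557, e^-0.0843] = [0.385, 0.919].

[0.385, 0.919]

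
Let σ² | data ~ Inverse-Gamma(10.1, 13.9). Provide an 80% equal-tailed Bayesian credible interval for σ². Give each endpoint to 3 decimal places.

Inverse-Gamma(10.1, 13.9) quantiles: F⁻¹(0.1) and F⁻¹(0.9).
Equivalently, 1/σ² ~ Gamma(10.1, rate = 13.9); invert its 0.9 and 0.1 quantiles.
Posterior mean ≈ 1.527, SD ≈ 0.537; a Normal approximation gives roughly [0.840, 2.215].
Exact: lower = 0.970; upper = 2.206.

[0.970, 2.206]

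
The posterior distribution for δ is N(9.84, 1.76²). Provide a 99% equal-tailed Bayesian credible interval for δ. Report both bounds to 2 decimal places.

The posterior is symmetric, so the 99% equal-tailed interval is δ = 9.84 ± z·1.76 with z = 2.576.
Half-width: 2.576 × 1.76 = 4.53.
9.84 − 4.53 = 5.31; 9.84 + 4.53 = 14.37.

[5.31, 14.37]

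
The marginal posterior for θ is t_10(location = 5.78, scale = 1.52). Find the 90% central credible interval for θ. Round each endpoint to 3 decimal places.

The t_10 distribution is symmetric; the 90% interval is 5.78 ± t·1.52 with t_{0.95,10} = 1.812.
Half-width: 1.812 × 1.52 = 2.755.
5.78 − 2.755 = 3.025; 5.78 + 2.755 = 8.535.

[3.025, 8.535]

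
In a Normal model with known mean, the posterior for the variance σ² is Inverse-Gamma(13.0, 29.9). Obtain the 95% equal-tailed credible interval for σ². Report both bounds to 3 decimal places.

Inverse-Gamma(13.0, 29.9) quantiles: F⁻¹(0.025) and F⁻¹(0.975).
Equivalently, 1/σ² ~ Gamma(13.0, rate = 29.9); invert its 0.975 and 0.025 quantiles.
Posterior mean ≈ 2.492, SD ≈ 0.751; a Normal approximation gives roughly [1.019, 3.964].
Exact: lower = 1.426; upper = 4.320.

[1.426, 4.320]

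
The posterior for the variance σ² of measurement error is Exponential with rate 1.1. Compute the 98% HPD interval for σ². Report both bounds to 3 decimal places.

[0.000, 3.556]

The exponential density is strictly decreasing on [0, ∞), so the HPD interval is anchored at 0: [0, q] with P(σ² ≤ q) = 0.98.
q = −ln(1 − 0.98) / 1.1 = 3.9120 / 1.1 = 3.556.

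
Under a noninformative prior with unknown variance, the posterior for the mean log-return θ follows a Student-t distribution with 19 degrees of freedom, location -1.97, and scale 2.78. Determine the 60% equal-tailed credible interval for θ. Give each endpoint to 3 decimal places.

The t_19 distribution is symmetric; the 60% interval is -1.97 ± t·2.78 with t_{0.8,19} = 0.861.
Half-width: 0.861 × 2.78 = 2.393.
-1.97 − 2.393 = -4.363; -1.97 + 2.393 = 0.423.

[-4.363, 0.423]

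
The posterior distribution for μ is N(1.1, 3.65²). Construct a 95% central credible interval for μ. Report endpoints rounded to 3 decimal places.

[-6.054, 8.254]

The posterior is symmetric, so the 95% equal-tailed interval is μ = 1.1 ± z·3.65 with z = 1.960.
Half-width: 1.960 × 3.65 = 7.154.
1.1 − 7.154 = -6.054; 1.1 + 7.154 = 8.254.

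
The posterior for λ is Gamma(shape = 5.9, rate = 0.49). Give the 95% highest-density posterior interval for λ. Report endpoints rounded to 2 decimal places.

[3.47, 21.88]

The posterior is unimodal and skewed, so the HPD interval has equal density at both endpoints and is the shortest 95% interval.
Solving f(3.47) = f(21.88) with F(21.88) − F(3.47) = 0.95 gives [3.47, 21.88].
For comparison, the equal-tailed interval is [4.37, 23.53]; the HPD is narrower and shifted toward the mode.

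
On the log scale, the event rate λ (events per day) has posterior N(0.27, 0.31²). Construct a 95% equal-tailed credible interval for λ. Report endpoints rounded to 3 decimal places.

On the log scale the 95% interval is 0.27 ± 1.960 × 0.31 = [-0.3376, 0.8776].
Exponentiate: [e^-0.3376, e^0.8776] = [0.713, 2.405].

[0.713, 2.405]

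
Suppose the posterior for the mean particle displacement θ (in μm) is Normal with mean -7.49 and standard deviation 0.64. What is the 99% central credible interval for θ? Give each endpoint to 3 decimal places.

The posterior is symmetric, so the 99% equal-tailed interval is θ = -7.49 ± z·0.64 with z = 2.576.
Half-width: 2.576 × 0.64 = 1.649.
-7.49 − 1.649 = -9.139; -7.49 + 1.649 = -5.841.

[-9.139, -5.841]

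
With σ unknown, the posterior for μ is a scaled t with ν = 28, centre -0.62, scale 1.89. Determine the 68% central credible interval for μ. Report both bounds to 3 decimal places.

The t_28 distribution is symmetric; the 68% interval is -0.62 ± t·1.89 with t_{0.84,28} = 1.012.
Half-width: 1.012 × 1.89 = 1.914.
-0.62 − 1.914 = -2.534; -0.62 + 1.914 = 1.294.

[-2.534, 1.294]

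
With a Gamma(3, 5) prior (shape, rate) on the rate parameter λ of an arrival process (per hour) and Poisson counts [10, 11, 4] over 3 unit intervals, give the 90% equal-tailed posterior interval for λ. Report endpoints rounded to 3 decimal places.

Posterior: Gamma(3+25, 5+3) = Gamma(28, 8) (shape, rate).
Equal-tailed 90% interval: Gamma(28, 8) quantiles at 0.05 and 0.95.
Posterior mean ≈ 3.500, SD ≈ 0.661; a Normal approximation gives roughly [2.412, 4.588].
Exact: lower = 2.488; upper = 4.654.

[2.488, 4.654]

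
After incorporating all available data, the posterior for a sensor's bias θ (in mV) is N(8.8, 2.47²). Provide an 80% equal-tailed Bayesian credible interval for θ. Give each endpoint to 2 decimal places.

[5.63, 11.97]

The posterior is symmetric, so the 80% equal-tailed interval is θ = 8.8 ± z·2.47 with z = 1.282.
Half-width: 1.282 × 2.47 = 3.17.
8.8 − 3.17 = 5.63; 8.8 + 3.17 = 11.97.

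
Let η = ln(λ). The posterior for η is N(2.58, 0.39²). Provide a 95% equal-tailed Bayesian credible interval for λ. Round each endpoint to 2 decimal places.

On the log scale the 95% interval is 2.58 ± 1.960 × 0.39 = [1.8156, 3.3444].
Exponentiate: [e^1.8156, e^3.3444] = [6.14, 28.34].

[6.14, 28.34]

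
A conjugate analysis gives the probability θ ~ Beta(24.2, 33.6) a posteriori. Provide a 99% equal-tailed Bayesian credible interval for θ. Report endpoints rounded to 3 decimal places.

[0.261, 0.587]

Posterior: Beta(24.2, 33.6).
Equal-tailed 99% interval: the 0.005 and 0.995 quantiles of Beta(24.2, 33.6).
Posterior mean ≈ 0.419, SD ≈ 0.064; a Normal approximation gives roughly [0.253, 0.584].
Exact: F⁻¹(0.005) = 0.261; F⁻¹(0.995) = 0.587.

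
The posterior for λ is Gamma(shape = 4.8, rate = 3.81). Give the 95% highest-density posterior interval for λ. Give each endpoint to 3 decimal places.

The posterior is unimodal and skewed, so the HPD interval has equal density at both endpoints and is the shortest 95% interval.
Solving f(0.289) = f(2.398) with F(2.398) − F(0.289) = 0.95 gives [0.289, 2.398].
For comparison, the equal-tailed interval is [0.397, 2.612]; the HPD is narrower and shifted toward the mode.

[0.289, 2.398]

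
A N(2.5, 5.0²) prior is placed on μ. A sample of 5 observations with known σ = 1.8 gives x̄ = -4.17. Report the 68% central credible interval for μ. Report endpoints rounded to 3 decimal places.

Posterior precision = 1/5.0² + 5/1.8² = 0.0400 + 1.5432 = 1.5832, so posterior SD = 0.7948.
Posterior mean = (2.5/5.0² + 5·-4.17/1.8²) / 1.5832 = -4.0015.
Interval: -4.0015 ± 0.994 × 0.7948 → [-4.792, -3.211].

[-4.792, -3.211]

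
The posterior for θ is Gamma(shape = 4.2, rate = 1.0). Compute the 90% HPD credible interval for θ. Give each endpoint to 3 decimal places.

[1.047, 7.232]

The posterior is unimodal and skewed, so the HPD interval has equal density at both endpoints and is the shortest 90% interval.
Solving f(1.047) = f(7.232) with F(7.232) − F(1.047) = 0.90 gives [1.047, 7.232].
For comparison, the equal-tailed interval is [1.483, 8.038]; the HPD is narrower and shifted toward the mode.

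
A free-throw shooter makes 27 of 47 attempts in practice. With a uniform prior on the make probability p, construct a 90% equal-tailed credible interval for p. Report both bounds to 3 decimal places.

[0.455, 0.685]

Posterior: Beta(1+27, 1+20) = Beta(28, 21).
Equal-tailed 90% interval: the 0.05 and 0.95 quantiles of Beta(28, 21).
Posterior mean ≈ 0.571, SD ≈ 0.070; a Normal approximation gives roughly [0.456, 0.687].
Exact: F⁻¹(0.05) = 0.455; F⁻¹(0.95) = 0.685.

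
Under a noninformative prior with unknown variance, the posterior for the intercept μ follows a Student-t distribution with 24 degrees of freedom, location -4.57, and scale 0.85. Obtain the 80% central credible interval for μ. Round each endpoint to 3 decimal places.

The t_24 distribution is symmetric; the 80% interval is -4.57 ± t·0.85 with t_{0.9,24} = 1.318.
Half-width: 1.318 × 0.85 = 1.120.
-4.57 − 1.120 = -5.690; -4.57 + 1.120 = -3.450.

[-5.690, -3.450]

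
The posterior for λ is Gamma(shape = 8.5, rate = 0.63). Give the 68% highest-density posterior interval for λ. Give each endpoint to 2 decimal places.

The posterior is unimodal and skewed, so the HPD interval has equal density at both endpoints and is the shortest 68% interval.
Solving f(8.05) = f(16.83) with F(16.83) − F(8.05) = 0.68 gives [8.05, 16.83].
For comparison, the equal-tailed interval is [8.98, 18.00]; the HPD is narrower and shifted toward the mode.

[8.05, 16.83]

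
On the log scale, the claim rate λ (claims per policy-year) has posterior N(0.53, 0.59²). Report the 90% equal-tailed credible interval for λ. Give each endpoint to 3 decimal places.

[0.644, 4.484]

On the log scale the 90% interval is 0.53 ± 1.645 × 0.59 = [-0.4405, 1.5005].
Exponentiate: [e^-0.4405, e^1.5005] = [0.644, 4.484].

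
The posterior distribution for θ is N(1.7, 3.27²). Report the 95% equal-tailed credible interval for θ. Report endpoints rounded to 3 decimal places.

The posterior is symmetric, so the 95% equal-tailed interval is θ = 1.7 ± z·3.27 with z = 1.960.
Half-width: 1.960 × 3.27 = 6.409.
1.7 − 6.409 = -4.709; 1.7 + 6.409 = 8.109.

[-4.709, 8.109]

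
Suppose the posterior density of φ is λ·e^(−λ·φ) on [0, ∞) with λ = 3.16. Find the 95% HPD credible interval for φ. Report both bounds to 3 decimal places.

The exponential density is strictly decreasing on [0, ∞), so the HPD interval is anchored at 0: [0, q] with P(φ ≤ q) = 0.95.
q = −ln(1 − 0.95) / 3.16 = 2.9957 / 3.16 = 0.948.

[0.000, 0.948]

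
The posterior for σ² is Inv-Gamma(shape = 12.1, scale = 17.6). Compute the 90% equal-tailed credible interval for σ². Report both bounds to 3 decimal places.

Inverse-Gamma(12.1, 17.6) quantiles: F⁻¹(0.05) and F⁻¹(0.95).
Equivalently, 1/σ² ~ Gamma(12.1, rate = 17.6); invert its 0.95 and 0.05 quantiles.
Posterior mean ≈ 1.586, SD ≈ 0.499; a Normal approximation gives roughly [0.765, 2.406].
Exact: lower = 0.960; upper = 2.514.

[0.960, 2.514]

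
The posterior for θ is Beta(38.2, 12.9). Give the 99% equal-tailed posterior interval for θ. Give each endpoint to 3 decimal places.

Posterior: Beta(38.2, 12.9).
Equal-tailed 99% interval: the 0.005 and 0.995 quantiles of Beta(38.2, 12.9).
Posterior mean ≈ 0.748, SD ≈ 0.060; a Normal approximation gives roughly [0.593, 0.903].
Exact: F⁻¹(0.005) = 0.577; F⁻¹(0.995) = 0.882.

[0.577, 0.882]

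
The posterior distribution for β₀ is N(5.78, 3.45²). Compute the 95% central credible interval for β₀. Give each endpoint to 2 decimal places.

[-0.98, 12.54]

The posterior is symmetric, so the 95% equal-tailed interval is β₀ = 5.78 ± z·3.45 with z = 1.960.
Half-width: 1.960 × 3.45 = 6.76.
5.78 − 6.76 = -0.98; 5.78 + 6.76 = 12.54.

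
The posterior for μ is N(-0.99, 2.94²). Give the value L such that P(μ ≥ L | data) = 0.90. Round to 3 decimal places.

Need L with P(μ ≥ L) = 0.90: L = -0.99 − z_{0.1}·2.94.
z = 1.282; L = -0.99 − 1.282 × 2.94 = -4.758.

-4.758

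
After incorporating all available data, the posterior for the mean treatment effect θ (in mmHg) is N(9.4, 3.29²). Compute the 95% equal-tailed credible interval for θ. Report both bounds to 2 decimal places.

The posterior is symmetric, so the 95% equal-tailed interval is θ = 9.4 ± z·3.29 with z = 1.960.
Half-width: 1.960 × 3.29 = 6.45.
9.4 − 6.45 = 2.95; 9.4 + 6.45 = 15.85.

[2.95, 15.85]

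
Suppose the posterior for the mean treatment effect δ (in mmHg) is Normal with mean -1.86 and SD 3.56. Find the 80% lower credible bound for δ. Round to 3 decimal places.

-4.856

Need L with P(δ ≥ L) = 0.80: L = -1.86 − z_{0.2}·3.56.
z = 0.842; L = -1.86 − 0.842 × 3.56 = -4.856.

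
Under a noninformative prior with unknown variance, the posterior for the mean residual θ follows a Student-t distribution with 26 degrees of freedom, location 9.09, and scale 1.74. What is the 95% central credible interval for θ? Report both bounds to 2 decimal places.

[5.51, 12.67]

The t_26 distribution is symmetric; the 95% interval is 9.09 ± t·1.74 with t_{0.975,26} = 2.056.
Half-width: 2.056 × 1.74 = 3.58.
9.09 − 3.58 = 5.51; 9.09 + 3.58 = 12.67.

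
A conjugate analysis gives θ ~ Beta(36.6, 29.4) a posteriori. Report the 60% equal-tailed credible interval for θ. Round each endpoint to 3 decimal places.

Posterior: Beta(36.6, 29.4).
Equal-tailed 60% interval: the 0.2 and 0.8 quantiles of Beta(36.6, 29.4).
Posterior mean ≈ 0.555, SD ≈ 0.061; a Normal approximation gives roughly [0.503, 0.606].
Exact: F⁻¹(0.2) = 0.503; F⁻¹(0.8) = 0.606.

[0.503, 0.606]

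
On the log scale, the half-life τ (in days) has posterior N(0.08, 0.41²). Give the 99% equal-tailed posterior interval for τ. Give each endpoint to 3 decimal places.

On the log scale the 99% interval is 0.08 ± 2.576 × 0.41 = [-0.9761, 1.1361].
Exponentiate: [e^-0.9761, e^1.1361] = [0.377, 3.115].

[0.377, 3.115]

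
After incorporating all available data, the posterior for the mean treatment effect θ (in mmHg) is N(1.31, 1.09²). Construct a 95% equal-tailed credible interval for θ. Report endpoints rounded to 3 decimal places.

The posterior is symmetric, so the 95% equal-tailed interval is θ = 1.31 ± z·1.09 with z = 1.960.
Half-width: 1.960 × 1.09 = 2.136.
1.31 − 2.136 = -0.826; 1.31 + 2.136 = 3.446.

[-0.826, 3.446]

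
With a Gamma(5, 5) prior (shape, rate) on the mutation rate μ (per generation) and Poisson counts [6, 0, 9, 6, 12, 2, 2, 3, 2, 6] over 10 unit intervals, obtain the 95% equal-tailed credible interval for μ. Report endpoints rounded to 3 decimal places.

Posterior: Gamma(5+48, 5+10) = Gamma(53, 15) (shape, rate).
Equal-tailed 95% interval: Gamma(53, 15) quantiles at 0.025 and 0.975.
Posterior mean ≈ 3.533, SD ≈ 0.485; a Normal approximation gives roughly [2.582, 4.485].
Exact: lower = 2.647; upper = 4.546.

[2.647, 4.546]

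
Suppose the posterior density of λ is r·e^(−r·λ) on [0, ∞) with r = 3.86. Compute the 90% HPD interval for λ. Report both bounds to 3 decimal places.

[0.000, 0.597]

The exponential density is strictly decreasing on [0, ∞), so the HPD interval is anchored at 0: [0, q] with P(λ ≤ q) = 0.90.
q = −ln(1 − 0.90) / 3.86 = 2.3026 / 3.86 = 0.597.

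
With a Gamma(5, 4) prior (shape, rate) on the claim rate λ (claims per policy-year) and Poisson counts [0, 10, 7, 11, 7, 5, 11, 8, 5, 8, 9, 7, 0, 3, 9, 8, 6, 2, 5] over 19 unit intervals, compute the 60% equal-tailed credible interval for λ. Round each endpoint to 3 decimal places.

Posterior: Gamma(5+121, 4+19) = Gamma(126, 23) (shape, rate).
Equal-tailed 60% interval: Gamma(126, 23) quantiles at 0.2 and 0.8.
Posterior mean ≈ 5.478, SD ≈ 0.488; a Normal approximation gives roughly [5.068, 5.889].
Exact: lower = 5.064; upper = 5.884.

[5.064, 5.884]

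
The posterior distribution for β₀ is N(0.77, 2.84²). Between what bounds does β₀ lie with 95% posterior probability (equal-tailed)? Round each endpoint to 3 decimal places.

[-4.796, 6.336]

The posterior is symmetric, so the 95% equal-tailed interval is β₀ = 0.77 ± z·2.84 with z = 1.960.
Half-width: 1.960 × 2.84 = 5.566.
0.77 − 5.566 = -4.796; 0.77 + 5.566 = 6.336.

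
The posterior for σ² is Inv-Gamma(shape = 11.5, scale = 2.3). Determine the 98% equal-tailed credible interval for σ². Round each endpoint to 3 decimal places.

[0.110, 0.451]

Inverse-Gamma(11.5, 2.3) quantiles: F⁻¹(0.01) and F⁻¹(0.99).
Equivalently, 1/σ² ~ Gamma(11.5, rate = 2.3); invert its 0.99 and 0.01 quantiles.
Posterior mean ≈ 0.219, SD ≈ 0.071; a Normal approximation gives roughly [0.054, 0.384].
Exact: lower = 0.110; upper = 0.451.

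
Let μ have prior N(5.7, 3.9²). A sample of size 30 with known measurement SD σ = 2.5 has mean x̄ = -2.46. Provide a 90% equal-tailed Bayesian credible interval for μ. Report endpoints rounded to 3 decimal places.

Posterior precision = 1/3.9² + 30/2.5² = 0.0657 + 4.8000 = 4.8657, so posterior SD = 0.4533.
Posterior mean = (5.7/3.9² + 30·-2.46/2.5²) / 4.8657 = -2.3497.
Interval: -2.3497 ± 1.645 × 0.4533 → [-3.095, -1.604].

[-3.095, -1.604]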